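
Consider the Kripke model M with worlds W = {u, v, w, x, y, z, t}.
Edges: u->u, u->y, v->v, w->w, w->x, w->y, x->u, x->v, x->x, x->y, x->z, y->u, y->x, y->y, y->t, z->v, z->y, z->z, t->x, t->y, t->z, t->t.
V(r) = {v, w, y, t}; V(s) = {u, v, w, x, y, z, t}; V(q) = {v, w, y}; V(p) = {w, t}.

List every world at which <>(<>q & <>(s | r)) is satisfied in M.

u, v, w, x, y, z, t

Let φ = <>(<>q & <>(s | r)). Evaluate φ at each world:
  u (successors {u, y}): φ is true.
  v (successors {v}): φ is true.
  w (successors {w, x, y}): φ is true.
  x (successors {u, v, x, y, z}): φ is true.
  y (successors {u, x, y, t}): φ is true.
  z (successors {v, y, z}): φ is true.
  t (successors {x, y, z, t}): φ is true.
For instance, at z:
  At z: <>(<>q & <>(s | r)) requires <>q & <>(s | r) at some successor in {v, y, z}.
    <>q & <>(s | r) holds at v, so <>(<>q & <>(s | r)) is true at z.
      At v: <>q is true, <>(s | r) is true, so <>q & <>(s | r) is true.
Satisfying worlds: {u, v, w, x, y, z, t}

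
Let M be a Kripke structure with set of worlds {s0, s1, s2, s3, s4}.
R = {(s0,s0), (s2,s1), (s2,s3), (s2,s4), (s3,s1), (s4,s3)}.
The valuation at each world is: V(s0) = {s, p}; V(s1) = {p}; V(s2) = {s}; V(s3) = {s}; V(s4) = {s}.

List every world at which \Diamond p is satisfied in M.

s0, s2, s3

Recall that \Diamond ψ holds at a world iff ψ holds at some accessible world.
Let φ = \Diamond p. Evaluate φ at each world:
  s0 (successors {s0}): φ is true.
  s1 (successors ∅): φ is false.
  s2 (successors {s1, s3, s4}): φ is true.
  s3 (successors {s1}): φ is true.
  s4 (successors {s3}): φ is false.
For instance, at s2:
  At s2: \Diamond p requires p at some successor in {s1, s3, s4}.
    p holds at s1, so \Diamond p is true at s2.
Satisfying worlds: {s0, s2, s3}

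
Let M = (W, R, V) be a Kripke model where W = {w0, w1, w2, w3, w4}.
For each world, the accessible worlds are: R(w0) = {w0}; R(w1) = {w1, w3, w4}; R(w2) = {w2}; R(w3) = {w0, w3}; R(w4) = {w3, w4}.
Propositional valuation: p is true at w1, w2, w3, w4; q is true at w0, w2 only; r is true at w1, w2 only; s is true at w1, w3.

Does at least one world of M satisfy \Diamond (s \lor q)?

Yes

Recall that \Diamond ψ holds at a world iff ψ holds at some accessible world.
Let φ = \Diamond (s \lor q). Evaluate φ at each world:
  w0 (successors {w0}): φ is true.
  w1 (successors {w1, w3, w4}): φ is true.
  w2 (successors {w2}): φ is true.
  w3 (successors {w0, w3}): φ is true.
  w4 (successors {w3, w4}): φ is true.
Detail at w0 (witness):
  At w0: \Diamond (s \lor q) requires s \lor q at some successor in {w0}.
    s \lor q holds at w0, so \Diamond (s \lor q) is true at w0.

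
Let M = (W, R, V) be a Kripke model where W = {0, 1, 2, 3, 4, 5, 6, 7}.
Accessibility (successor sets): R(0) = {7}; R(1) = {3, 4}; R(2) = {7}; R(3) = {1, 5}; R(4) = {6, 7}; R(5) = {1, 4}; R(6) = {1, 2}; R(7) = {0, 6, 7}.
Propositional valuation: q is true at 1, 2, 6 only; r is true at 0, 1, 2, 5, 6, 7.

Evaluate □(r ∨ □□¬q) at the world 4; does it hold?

Yes

At 4: □(r ∨ □□¬q) requires r ∨ □□¬q at every successor {6, 7}.
    At 6: r is true, □□¬q is true, so r ∨ □□¬q is true.
      At 6: □□¬q requires □¬q at every successor {1, 2}.
        At 1: □¬q is true.
        At 2: □¬q is true.
      So □□¬q is true at 6.
    At 7: r is true, □□¬q is false, so r ∨ □□¬q is true.
      At 7: □□¬q requires □¬q at every successor {0, 6, 7}.
        □¬q fails at 6, so □□¬q is false at 7.
So □(r ∨ □□¬q) is true at 4.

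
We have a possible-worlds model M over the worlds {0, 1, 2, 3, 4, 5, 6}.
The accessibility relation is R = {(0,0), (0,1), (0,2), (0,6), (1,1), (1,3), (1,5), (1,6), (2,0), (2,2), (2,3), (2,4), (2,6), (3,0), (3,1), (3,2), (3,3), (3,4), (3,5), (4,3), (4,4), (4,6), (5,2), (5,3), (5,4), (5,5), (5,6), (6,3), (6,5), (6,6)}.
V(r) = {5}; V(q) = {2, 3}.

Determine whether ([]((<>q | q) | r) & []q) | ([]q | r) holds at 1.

No

Recall that []ψ holds at a world iff ψ holds at every accessible world, and <>ψ holds iff ψ holds at some accessible world.
At 1: []((<>q | q) | r) & []q is false, []q | r is false, so ([]((<>q | q) | r) & []q) | ([]q | r) is false.
  At 1: []((<>q | q) | r) is true, []q is false, so []((<>q | q) | r) & []q is false.
    At 1: []((<>q | q) | r) requires (<>q | q) | r at every successor {1, 3, 5, 6}.
      At 1: (<>q | q) | r is true.
      At 3: (<>q | q) | r is true.
      At 5: (<>q | q) | r is true.
      At 6: (<>q | q) | r is true.
    So []((<>q | q) | r) is true at 1.
    At 1: []q requires q at every successor {1, 3, 5, 6}.
      q fails at 1, so []q is false at 1.
  At 1: []q is false, r is false, so []q | r is false.
    At 1: []q requires q at every successor {1, 3, 5, 6}.
      q fails at 1, so []q is false at 1.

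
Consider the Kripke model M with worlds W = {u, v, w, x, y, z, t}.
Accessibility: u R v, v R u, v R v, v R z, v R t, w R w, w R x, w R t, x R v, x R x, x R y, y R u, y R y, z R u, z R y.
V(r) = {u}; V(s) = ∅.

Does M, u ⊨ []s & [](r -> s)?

No

At u: []s is false, [](r -> s) is true, so []s & [](r -> s) is false.
  At u: []s requires s at every successor {v}.
    s fails at v, so []s is false at u.
  At u: [](r -> s) requires r -> s at every successor {v}.
    At v: r -> s is true.
  So [](r -> s) is true at u.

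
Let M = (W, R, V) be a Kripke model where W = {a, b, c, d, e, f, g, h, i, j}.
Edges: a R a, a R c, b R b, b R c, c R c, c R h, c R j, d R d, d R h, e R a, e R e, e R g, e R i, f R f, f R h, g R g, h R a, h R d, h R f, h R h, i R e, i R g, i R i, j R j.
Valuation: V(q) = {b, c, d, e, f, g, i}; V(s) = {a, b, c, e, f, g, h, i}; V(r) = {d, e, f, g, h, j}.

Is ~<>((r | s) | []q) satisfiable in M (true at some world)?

Recall that []ψ holds at a world iff ψ holds at every accessible world, and <>ψ holds iff ψ holds at some accessible world.
Let φ = ~<>((r | s) | []q). Evaluate φ at each world:
  a (successors {a, c}): φ is false.
  b (successors {b, c}): φ is false.
  c (successors {c, h, j}): φ is false.
  d (successors {d, h}): φ is false.
  e (successors {a, e, g, i}): φ is false.
  f (successors {f, h}): φ is false.
  g (successors {g}): φ is false.
  h (successors {a, d, f, h}): φ is false.
  i (successors {e, g, i}): φ is false.
  j (successors {j}): φ is false.
For instance, at c:
  At c: <>((r | s) | []q) is true, so ~<>((r | s) | []q) is false.
    At c: <>((r | s) | []q) requires (r | s) | []q at some successor in {c, h, j}.
      (r | s) | []q holds at c, so <>((r | s) | []q) is true at c.

No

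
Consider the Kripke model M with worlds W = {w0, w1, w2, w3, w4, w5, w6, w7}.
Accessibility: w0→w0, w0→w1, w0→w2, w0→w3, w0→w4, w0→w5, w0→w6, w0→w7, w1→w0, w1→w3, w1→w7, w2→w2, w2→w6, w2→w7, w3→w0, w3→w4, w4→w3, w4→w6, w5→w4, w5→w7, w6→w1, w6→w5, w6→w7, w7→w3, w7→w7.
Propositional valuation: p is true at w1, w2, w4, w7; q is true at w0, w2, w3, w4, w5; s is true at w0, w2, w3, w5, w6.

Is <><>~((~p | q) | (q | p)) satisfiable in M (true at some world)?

No

Let φ = <><>~((~p | q) | (q | p)). Evaluate φ at each world:
  w0 (successors {w0, w1, w2, w3, w4, w5, w6, w7}): φ is false.
  w1 (successors {w0, w3, w7}): φ is false.
  w2 (successors {w2, w6, w7}): φ is false.
  w3 (successors {w0, w4}): φ is false.
  w4 (successors {w3, w6}): φ is false.
  w5 (successors {w4, w7}): φ is false.
  w6 (successors {w1, w5, w7}): φ is false.
  w7 (successors {w3, w7}): φ is false.
For instance, at w4:
  At w4: <><>~((~p | q) | (q | p)) requires <>~((~p | q) | (q | p)) at some successor in {w3, w6}.
    At w3: <>~((~p | q) | (q | p)) is false.
    At w6: <>~((~p | q) | (q | p)) is false.
  So <><>~((~p | q) | (q | p)) is false at w4.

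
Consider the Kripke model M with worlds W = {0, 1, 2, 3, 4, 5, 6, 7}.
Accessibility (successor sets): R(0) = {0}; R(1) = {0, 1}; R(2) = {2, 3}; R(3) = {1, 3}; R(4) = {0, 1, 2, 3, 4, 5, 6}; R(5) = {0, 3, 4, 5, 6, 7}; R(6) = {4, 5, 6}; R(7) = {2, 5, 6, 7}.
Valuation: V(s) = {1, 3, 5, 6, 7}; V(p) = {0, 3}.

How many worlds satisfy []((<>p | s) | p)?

Let φ = []((<>p | s) | p). Evaluate φ at each world:
  0 (successors {0}): φ is true.
  1 (successors {0, 1}): φ is true.
  2 (successors {2, 3}): φ is true.
  3 (successors {1, 3}): φ is true.
  4 (successors {0, 1, 2, 3, 4, 5, 6}): φ is true.
  5 (successors {0, 3, 4, 5, 6, 7}): φ is true.
  6 (successors {4, 5, 6}): φ is true.
  7 (successors {2, 5, 6, 7}): φ is true.
For instance, at 0:
  At 0: []((<>p | s) | p) requires (<>p | s) | p at every successor {0}.
      At 0: <>p | s is true, p is true, so (<>p | s) | p is true.
  So []((<>p | s) | p) is true at 0.
Satisfying worlds: {0, 1, 2, 3, 4, 5, 6, 7}

8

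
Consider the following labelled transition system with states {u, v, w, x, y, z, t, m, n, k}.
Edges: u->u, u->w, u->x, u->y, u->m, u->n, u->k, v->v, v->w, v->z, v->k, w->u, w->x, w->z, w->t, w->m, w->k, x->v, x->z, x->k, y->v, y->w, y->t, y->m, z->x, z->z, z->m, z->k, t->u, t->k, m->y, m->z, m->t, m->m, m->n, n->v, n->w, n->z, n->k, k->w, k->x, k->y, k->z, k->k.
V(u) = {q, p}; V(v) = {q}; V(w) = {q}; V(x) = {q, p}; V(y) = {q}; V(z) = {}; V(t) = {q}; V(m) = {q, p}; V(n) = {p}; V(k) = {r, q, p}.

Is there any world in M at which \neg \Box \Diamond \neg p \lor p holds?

Yes

Let φ = \neg \Box \Diamond \neg p \lor p. Evaluate φ at each world:
  u (successors {u, w, x, y, m, n, k}): φ is true.
  v (successors {v, w, z, k}): φ is false.
  w (successors {u, x, z, t, m, k}): φ is true.
  x (successors {v, z, k}): φ is true.
  y (successors {v, w, t, m}): φ is true.
  z (successors {x, z, m, k}): φ is false.
  t (successors {u, k}): φ is false.
  m (successors {y, z, t, m, n}): φ is true.
  n (successors {v, w, z, k}): φ is true.
  k (successors {w, x, y, z, k}): φ is true.
Detail at u (witness):
  At u: \neg \Box \Diamond \neg p is false, p is true, so \neg \Box \Diamond \neg p \lor p is true.
    At u: \Box \Diamond \neg p is true, so \neg \Box \Diamond \neg p is false.
      At u: \Box \Diamond \neg p requires \Diamond \neg p at every successor {u, w, x, y, m, n, k}.
        At u: \Diamond \neg p is true.
        At w: \Diamond \neg p is true.
        At x: \Diamond \neg p is true.
        At y: \Diamond \neg p is true.
        At m: \Diamond \neg p is true.
        At n: \Diamond \neg p is true.
        At k: \Diamond \neg p is true.
      So \Box \Diamond \neg p is true at u.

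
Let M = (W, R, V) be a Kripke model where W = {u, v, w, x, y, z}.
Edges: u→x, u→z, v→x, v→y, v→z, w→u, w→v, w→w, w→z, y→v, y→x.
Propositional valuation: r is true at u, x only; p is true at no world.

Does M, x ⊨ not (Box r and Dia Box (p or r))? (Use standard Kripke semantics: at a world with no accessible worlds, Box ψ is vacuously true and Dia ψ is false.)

At x: Box r and Dia Box (p or r) is false, so not (Box r and Dia Box (p or r)) is true.
  At x: Box r is true, Dia Box (p or r) is false, so Box r and Dia Box (p or r) is false.
    At x: no accessible worlds, so Box r holds vacuously.
    At x: no accessible worlds, so Dia Box (p or r) is false.

Yes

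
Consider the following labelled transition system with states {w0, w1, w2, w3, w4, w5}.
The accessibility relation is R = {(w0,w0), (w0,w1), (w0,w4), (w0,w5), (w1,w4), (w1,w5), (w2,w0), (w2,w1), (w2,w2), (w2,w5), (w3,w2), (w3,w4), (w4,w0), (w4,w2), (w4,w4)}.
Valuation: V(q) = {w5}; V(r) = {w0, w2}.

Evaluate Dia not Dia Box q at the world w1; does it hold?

At w1: Dia not Dia Box q requires not Dia Box q at some successor in {w4, w5}.
  not Dia Box q holds at w4, so Dia not Dia Box q is true at w1.
    At w4: Dia Box q is false, so not Dia Box q is true.
      At w4: Dia Box q requires Box q at some successor in {w0, w2, w4}.
        At w0: Box q is false.
        At w2: Box q is false.
        At w4: Box q is false.
      So Dia Box q is false at w4.

Yes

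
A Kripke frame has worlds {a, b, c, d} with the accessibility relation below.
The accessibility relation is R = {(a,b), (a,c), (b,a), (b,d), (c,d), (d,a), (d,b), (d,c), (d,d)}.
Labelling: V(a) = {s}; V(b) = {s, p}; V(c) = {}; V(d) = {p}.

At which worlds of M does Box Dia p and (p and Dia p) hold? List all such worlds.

Let φ = Box Dia p and (p and Dia p). Evaluate φ at each world:
  a (successors {b, c}): φ is false.
  b (successors {a, d}): φ is true.
  c (successors {d}): φ is false.
  d (successors {a, b, c, d}): φ is true.
For instance, at b:
  At b: Box Dia p is true, p and Dia p is true, so Box Dia p and (p and Dia p) is true.
    At b: Box Dia p requires Dia p at every successor {a, d}.
      At a: Dia p is true.
      At d: Dia p is true.
    So Box Dia p is true at b.
    At b: p is true, Dia p is true, so p and Dia p is true.
      At b: Dia p requires p at some successor in {a, d}.
        p holds at d, so Dia p is true at b.
Satisfying worlds: {b, d}

b, d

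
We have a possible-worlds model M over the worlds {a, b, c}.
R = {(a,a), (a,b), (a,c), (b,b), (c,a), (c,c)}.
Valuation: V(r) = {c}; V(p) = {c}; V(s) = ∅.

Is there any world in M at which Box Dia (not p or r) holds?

Recall that Box ψ holds at a world iff ψ holds at every accessible world, and Dia ψ holds iff ψ holds at some accessible world.
Let φ = Box Dia (not p or r). Evaluate φ at each world:
  a (successors {a, b, c}): φ is true.
  b (successors {b}): φ is true.
  c (successors {a, c}): φ is true.
Detail at a (witness):
  At a: Box Dia (not p or r) requires Dia (not p or r) at every successor {a, b, c}.
      At a: Dia (not p or r) requires not p or r at some successor in {a, b, c}.
        not p or r holds at a, so Dia (not p or r) is true at a.
      At b: Dia (not p or r) requires not p or r at some successor in {b}.
        not p or r holds at b, so Dia (not p or r) is true at b.
      At c: Dia (not p or r) requires not p or r at some successor in {a, c}.
        not p or r holds at a, so Dia (not p or r) is true at c.
  So Box Dia (not p or r) is true at a.

Yes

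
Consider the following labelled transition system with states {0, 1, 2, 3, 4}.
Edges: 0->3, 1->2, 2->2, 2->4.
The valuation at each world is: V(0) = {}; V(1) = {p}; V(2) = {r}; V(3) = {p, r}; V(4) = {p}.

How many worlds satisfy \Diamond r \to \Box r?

4

Let φ = \Diamond r \to \Box r. Evaluate φ at each world:
  0 (successors {3}): φ is true.
  1 (successors {2}): φ is true.
  2 (successors {2, 4}): φ is false.
  3 (successors ∅): φ is true.
  4 (successors ∅): φ is true.
For instance, at 2:
  At 2: \Diamond r is true, \Box r is false, so \Diamond r \to \Box r is false.
    At 2: \Diamond r requires r at some successor in {2, 4}.
      r holds at 2, so \Diamond r is true at 2.
    At 2: \Box r requires r at every successor {2, 4}.
      r fails at 4, so \Box r is false at 2.
Satisfying worlds: {0, 1, 3, 4}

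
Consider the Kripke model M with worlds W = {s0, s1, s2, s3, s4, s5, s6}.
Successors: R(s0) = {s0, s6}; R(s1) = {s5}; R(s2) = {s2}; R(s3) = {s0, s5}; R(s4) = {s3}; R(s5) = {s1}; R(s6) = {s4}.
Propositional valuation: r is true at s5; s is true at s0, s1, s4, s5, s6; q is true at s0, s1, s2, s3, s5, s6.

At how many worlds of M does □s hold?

5

Recall that □ψ holds at a world iff ψ holds at every accessible world, and ◇ψ holds iff ψ holds at some accessible world.
Let φ = □s. Evaluate φ at each world:
  s0 (successors {s0, s6}): φ is true.
  s1 (successors {s5}): φ is true.
  s2 (successors {s2}): φ is false.
  s3 (successors {s0, s5}): φ is true.
  s4 (successors {s3}): φ is false.
  s5 (successors {s1}): φ is true.
  s6 (successors {s4}): φ is true.
For instance, at s6:
  At s6: □s requires s at every successor {s4}.
    At s4: s is true.
  So □s is true at s6.
Satisfying worlds: {s0, s1, s3, s5, s6}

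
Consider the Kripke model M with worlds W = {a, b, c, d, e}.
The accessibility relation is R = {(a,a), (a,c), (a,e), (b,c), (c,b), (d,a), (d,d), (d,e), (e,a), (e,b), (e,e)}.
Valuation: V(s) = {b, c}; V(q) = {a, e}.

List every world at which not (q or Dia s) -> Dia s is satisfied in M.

Recall that Dia ψ holds at a world iff ψ holds at some accessible world.
Let φ = not (q or Dia s) -> Dia s. Evaluate φ at each world:
  a (successors {a, c, e}): φ is true.
  b (successors {c}): φ is true.
  c (successors {b}): φ is true.
  d (successors {a, d, e}): φ is false.
  e (successors {a, b, e}): φ is true.
For instance, at a:
  At a: not (q or Dia s) is false, Dia s is true, so not (q or Dia s) -> Dia s is true.
    At a: q or Dia s is true, so not (q or Dia s) is false.
      At a: q is true, Dia s is true, so q or Dia s is true.
    At a: Dia s requires s at some successor in {a, c, e}.
      s holds at c, so Dia s is true at a.
Satisfying worlds: {a, b, c, e}

a, b, c, e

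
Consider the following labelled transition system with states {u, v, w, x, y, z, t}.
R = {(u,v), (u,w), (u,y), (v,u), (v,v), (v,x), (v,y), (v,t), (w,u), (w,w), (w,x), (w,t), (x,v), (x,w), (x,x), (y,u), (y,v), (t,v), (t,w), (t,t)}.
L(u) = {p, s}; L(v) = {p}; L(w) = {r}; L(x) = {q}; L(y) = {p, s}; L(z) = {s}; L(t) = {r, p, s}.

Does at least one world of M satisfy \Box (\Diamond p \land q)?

Yes

Let φ = \Box (\Diamond p \land q). Evaluate φ at each world:
  u (successors {v, w, y}): φ is false.
  v (successors {u, v, x, y, t}): φ is false.
  w (successors {u, w, x, t}): φ is false.
  x (successors {v, w, x}): φ is false.
  y (successors {u, v}): φ is false.
  z (successors ∅): φ is true.
  t (successors {v, w, t}): φ is false.
Detail at z (witness):
  At z: no accessible worlds, so \Box (\Diamond p \land q) holds vacuously.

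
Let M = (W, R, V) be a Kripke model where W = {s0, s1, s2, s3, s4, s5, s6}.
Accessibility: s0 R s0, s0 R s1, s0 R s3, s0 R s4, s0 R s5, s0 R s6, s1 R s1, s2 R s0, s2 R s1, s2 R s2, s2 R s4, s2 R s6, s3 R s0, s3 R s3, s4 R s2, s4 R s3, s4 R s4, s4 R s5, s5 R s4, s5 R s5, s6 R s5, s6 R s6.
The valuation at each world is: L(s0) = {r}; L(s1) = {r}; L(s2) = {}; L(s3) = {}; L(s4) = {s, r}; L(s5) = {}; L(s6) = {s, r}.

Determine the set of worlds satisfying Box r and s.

Let φ = Box r and s. Evaluate φ at each world:
  s0 (successors {s0, s1, s3, s4, s5, s6}): φ is false.
  s1 (successors {s1}): φ is false.
  s2 (successors {s0, s1, s2, s4, s6}): φ is false.
  s3 (successors {s0, s3}): φ is false.
  s4 (successors {s2, s3, s4, s5}): φ is false.
  s5 (successors {s4, s5}): φ is false.
  s6 (successors {s5, s6}): φ is false.
For instance, at s0:
  At s0: Box r is false, s is false, so Box r and s is false.
    At s0: Box r requires r at every successor {s0, s1, s3, s4, s5, s6}.
      r fails at s3, so Box r is false at s0.
Satisfying worlds: none.

none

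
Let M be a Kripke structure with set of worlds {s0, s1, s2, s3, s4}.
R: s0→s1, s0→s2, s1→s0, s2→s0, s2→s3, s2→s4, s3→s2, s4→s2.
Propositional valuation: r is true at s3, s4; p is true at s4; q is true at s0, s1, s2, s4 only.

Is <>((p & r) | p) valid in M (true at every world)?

Let φ = <>((p & r) | p). Evaluate φ at each world:
  s0 (successors {s1, s2}): φ is false.
  s1 (successors {s0}): φ is false.
  s2 (successors {s0, s3, s4}): φ is true.
  s3 (successors {s2}): φ is false.
  s4 (successors {s2}): φ is false.
Detail at s0 (counterexample):
  At s0: <>((p & r) | p) requires (p & r) | p at some successor in {s1, s2}.
    At s1: (p & r) | p is false.
    At s2: (p & r) | p is false.
  So <>((p & r) | p) is false at s0.

No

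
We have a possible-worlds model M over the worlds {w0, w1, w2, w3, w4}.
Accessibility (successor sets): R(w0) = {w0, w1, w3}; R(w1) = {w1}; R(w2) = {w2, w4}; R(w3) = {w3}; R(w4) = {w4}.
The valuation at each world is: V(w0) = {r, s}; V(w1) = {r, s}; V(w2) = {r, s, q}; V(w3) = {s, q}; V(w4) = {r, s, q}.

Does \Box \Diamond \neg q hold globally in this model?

No

Let φ = \Box \Diamond \neg q. Evaluate φ at each world:
  w0 (successors {w0, w1, w3}): φ is false.
  w1 (successors {w1}): φ is true.
  w2 (successors {w2, w4}): φ is false.
  w3 (successors {w3}): φ is false.
  w4 (successors {w4}): φ is false.
Detail at w0 (counterexample):
  At w0: \Box \Diamond \neg q requires \Diamond \neg q at every successor {w0, w1, w3}.
    \Diamond \neg q fails at w3, so \Box \Diamond \neg q is false at w0.
      At w3: \Diamond \neg q requires \neg q at some successor in {w3}.
        At w3: \neg q is false.
      So \Diamond \neg q is false at w3.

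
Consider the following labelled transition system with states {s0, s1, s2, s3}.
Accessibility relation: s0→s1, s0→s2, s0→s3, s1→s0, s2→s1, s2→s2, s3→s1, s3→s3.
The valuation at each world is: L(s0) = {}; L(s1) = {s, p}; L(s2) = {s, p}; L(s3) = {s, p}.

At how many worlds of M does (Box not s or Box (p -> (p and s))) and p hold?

3

Recall that Box ψ holds at a world iff ψ holds at every accessible world, and Dia ψ holds iff ψ holds at some accessible world.
Let φ = (Box not s or Box (p -> (p and s))) and p. Evaluate φ at each world:
  s0 (successors {s1, s2, s3}): φ is false.
  s1 (successors {s0}): φ is true.
  s2 (successors {s1, s2}): φ is true.
  s3 (successors {s1, s3}): φ is true.
For instance, at s2:
  At s2: Box not s or Box (p -> (p and s)) is true, p is true, so (Box not s or Box (p -> (p and s))) and p is true.
    At s2: Box not s is false, Box (p -> (p and s)) is true, so Box not s or Box (p -> (p and s)) is true.
      At s2: Box not s requires not s at every successor {s1, s2}.
        not s fails at s1, so Box not s is false at s2.
      At s2: Box (p -> (p and s)) requires p -> (p and s) at every successor {s1, s2}.
        At s1: p -> (p and s) is true.
        At s2: p -> (p and s) is true.
      So Box (p -> (p and s)) is true at s2.
Satisfying worlds: {s1, s2, s3}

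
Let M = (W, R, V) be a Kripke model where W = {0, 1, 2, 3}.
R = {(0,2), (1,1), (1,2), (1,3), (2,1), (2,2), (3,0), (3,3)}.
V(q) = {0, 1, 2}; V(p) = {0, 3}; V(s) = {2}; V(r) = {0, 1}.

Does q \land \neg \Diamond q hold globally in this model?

Let φ = q \land \neg \Diamond q. Evaluate φ at each world:
  0 (successors {2}): φ is false.
  1 (successors {1, 2, 3}): φ is false.
  2 (successors {1, 2}): φ is false.
  3 (successors {0, 3}): φ is false.
Detail at 0 (counterexample):
  At 0: q is true, \neg \Diamond q is false, so q \land \neg \Diamond q is false.
    At 0: \Diamond q is true, so \neg \Diamond q is false.
      At 0: \Diamond q requires q at some successor in {2}.
        q holds at 2, so \Diamond q is true at 0.

No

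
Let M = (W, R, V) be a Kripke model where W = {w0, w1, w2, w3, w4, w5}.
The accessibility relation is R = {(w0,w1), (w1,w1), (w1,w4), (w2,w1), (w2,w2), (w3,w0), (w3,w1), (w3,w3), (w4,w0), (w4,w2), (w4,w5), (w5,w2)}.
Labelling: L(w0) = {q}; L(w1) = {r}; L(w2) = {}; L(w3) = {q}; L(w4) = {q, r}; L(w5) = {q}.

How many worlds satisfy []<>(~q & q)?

0

Recall that []ψ holds at a world iff ψ holds at every accessible world, and <>ψ holds iff ψ holds at some accessible world.
Let φ = []<>(~q & q). Evaluate φ at each world:
  w0 (successors {w1}): φ is false.
  w1 (successors {w1, w4}): φ is false.
  w2 (successors {w1, w2}): φ is false.
  w3 (successors {w0, w1, w3}): φ is false.
  w4 (successors {w0, w2, w5}): φ is false.
  w5 (successors {w2}): φ is false.
For instance, at w1:
  At w1: []<>(~q & q) requires <>(~q & q) at every successor {w1, w4}.
    <>(~q & q) fails at w1, so []<>(~q & q) is false at w1.
      At w1: <>(~q & q) requires ~q & q at some successor in {w1, w4}.
        At w1: ~q & q is false.
        At w4: ~q & q is false.
      So <>(~q & q) is false at w1.
Satisfying worlds: none.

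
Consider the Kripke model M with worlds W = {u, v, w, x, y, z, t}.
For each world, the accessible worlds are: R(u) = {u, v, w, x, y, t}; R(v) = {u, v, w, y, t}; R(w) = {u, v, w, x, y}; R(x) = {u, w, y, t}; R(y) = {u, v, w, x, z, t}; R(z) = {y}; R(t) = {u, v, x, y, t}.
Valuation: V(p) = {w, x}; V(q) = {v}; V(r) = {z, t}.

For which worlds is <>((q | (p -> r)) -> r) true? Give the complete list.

Let φ = <>((q | (p -> r)) -> r). Evaluate φ at each world:
  u (successors {u, v, w, x, y, t}): φ is true.
  v (successors {u, v, w, y, t}): φ is true.
  w (successors {u, v, w, x, y}): φ is true.
  x (successors {u, w, y, t}): φ is true.
  y (successors {u, v, w, x, z, t}): φ is true.
  z (successors {y}): φ is false.
  t (successors {u, v, x, y, t}): φ is true.
For instance, at z:
  At z: <>((q | (p -> r)) -> r) requires (q | (p -> r)) -> r at some successor in {y}.
    At y: (q | (p -> r)) -> r is false.
  So <>((q | (p -> r)) -> r) is false at z.
Satisfying worlds: {u, v, w, x, y, t}

u, v, w, x, y, t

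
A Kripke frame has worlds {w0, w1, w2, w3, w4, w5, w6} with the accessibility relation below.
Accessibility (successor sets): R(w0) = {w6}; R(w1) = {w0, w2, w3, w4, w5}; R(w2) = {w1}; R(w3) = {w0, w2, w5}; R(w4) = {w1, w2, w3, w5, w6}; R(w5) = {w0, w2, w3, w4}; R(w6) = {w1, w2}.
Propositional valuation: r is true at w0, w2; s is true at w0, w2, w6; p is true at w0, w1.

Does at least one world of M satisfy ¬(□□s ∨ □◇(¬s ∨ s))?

No

Let φ = ¬(□□s ∨ □◇(¬s ∨ s)). Evaluate φ at each world:
  w0 (successors {w6}): φ is false.
  w1 (successors {w0, w2, w3, w4, w5}): φ is false.
  w2 (successors {w1}): φ is false.
  w3 (successors {w0, w2, w5}): φ is false.
  w4 (successors {w1, w2, w3, w5, w6}): φ is false.
  w5 (successors {w0, w2, w3, w4}): φ is false.
  w6 (successors {w1, w2}): φ is false.
For instance, at w3:
  At w3: □□s ∨ □◇(¬s ∨ s) is true, so ¬(□□s ∨ □◇(¬s ∨ s)) is false.
    At w3: □□s is false, □◇(¬s ∨ s) is true, so □□s ∨ □◇(¬s ∨ s) is true.
      At w3: □□s requires □s at every successor {w0, w2, w5}.
        □s fails at w2, so □□s is false at w3.
      At w3: □◇(¬s ∨ s) requires ◇(¬s ∨ s) at every successor {w0, w2, w5}.
        At w0: ◇(¬s ∨ s) is true.
        At w2: ◇(¬s ∨ s) is true.
        At w5: ◇(¬s ∨ s) is true.
      So □◇(¬s ∨ s) is true at w3.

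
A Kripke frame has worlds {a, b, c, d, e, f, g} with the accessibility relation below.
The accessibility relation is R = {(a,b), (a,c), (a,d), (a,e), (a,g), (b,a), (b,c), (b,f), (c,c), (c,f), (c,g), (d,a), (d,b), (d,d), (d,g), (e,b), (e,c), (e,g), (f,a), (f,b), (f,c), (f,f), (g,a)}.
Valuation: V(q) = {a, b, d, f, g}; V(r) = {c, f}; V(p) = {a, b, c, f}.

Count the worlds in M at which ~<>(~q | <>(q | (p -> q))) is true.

0

Let φ = ~<>(~q | <>(q | (p -> q))). Evaluate φ at each world:
  a (successors {b, c, d, e, g}): φ is false.
  b (successors {a, c, f}): φ is false.
  c (successors {c, f, g}): φ is false.
  d (successors {a, b, d, g}): φ is false.
  e (successors {b, c, g}): φ is false.
  f (successors {a, b, c, f}): φ is false.
  g (successors {a}): φ is false.
For instance, at a:
  At a: <>(~q | <>(q | (p -> q))) is true, so ~<>(~q | <>(q | (p -> q))) is false.
    At a: <>(~q | <>(q | (p -> q))) requires ~q | <>(q | (p -> q)) at some successor in {b, c, d, e, g}.
      ~q | <>(q | (p -> q)) holds at b, so <>(~q | <>(q | (p -> q))) is true at a.
Satisfying worlds: none.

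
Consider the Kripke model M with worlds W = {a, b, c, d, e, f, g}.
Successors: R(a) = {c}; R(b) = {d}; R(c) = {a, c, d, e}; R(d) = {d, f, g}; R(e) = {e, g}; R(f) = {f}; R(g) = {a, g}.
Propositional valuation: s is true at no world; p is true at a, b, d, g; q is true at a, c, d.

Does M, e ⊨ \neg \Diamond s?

Yes

At e: \Diamond s is false, so \neg \Diamond s is true.
  At e: \Diamond s requires s at some successor in {e, g}.
    At e: s is false.
    At g: s is false.
  So \Diamond s is false at e.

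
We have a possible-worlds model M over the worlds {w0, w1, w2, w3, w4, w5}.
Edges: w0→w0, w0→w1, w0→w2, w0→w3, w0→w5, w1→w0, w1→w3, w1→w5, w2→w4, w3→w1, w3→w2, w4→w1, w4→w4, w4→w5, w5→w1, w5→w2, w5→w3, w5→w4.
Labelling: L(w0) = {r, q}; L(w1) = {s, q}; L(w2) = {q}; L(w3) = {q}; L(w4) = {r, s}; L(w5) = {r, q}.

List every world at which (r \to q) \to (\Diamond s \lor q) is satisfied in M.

Let φ = (r \to q) \to (\Diamond s \lor q). Evaluate φ at each world:
  w0 (successors {w0, w1, w2, w3, w5}): φ is true.
  w1 (successors {w0, w3, w5}): φ is true.
  w2 (successors {w4}): φ is true.
  w3 (successors {w1, w2}): φ is true.
  w4 (successors {w1, w4, w5}): φ is true.
  w5 (successors {w1, w2, w3, w4}): φ is true.
For instance, at w3:
  At w3: r \to q is true, \Diamond s \lor q is true, so (r \to q) \to (\Diamond s \lor q) is true.
    At w3: \Diamond s is true, q is true, so \Diamond s \lor q is true.
      At w3: \Diamond s requires s at some successor in {w1, w2}.
        s holds at w1, so \Diamond s is true at w3.
Satisfying worlds: {w0, w1, w2, w3, w4, w5}

w0, w1, w2, w3, w4, w5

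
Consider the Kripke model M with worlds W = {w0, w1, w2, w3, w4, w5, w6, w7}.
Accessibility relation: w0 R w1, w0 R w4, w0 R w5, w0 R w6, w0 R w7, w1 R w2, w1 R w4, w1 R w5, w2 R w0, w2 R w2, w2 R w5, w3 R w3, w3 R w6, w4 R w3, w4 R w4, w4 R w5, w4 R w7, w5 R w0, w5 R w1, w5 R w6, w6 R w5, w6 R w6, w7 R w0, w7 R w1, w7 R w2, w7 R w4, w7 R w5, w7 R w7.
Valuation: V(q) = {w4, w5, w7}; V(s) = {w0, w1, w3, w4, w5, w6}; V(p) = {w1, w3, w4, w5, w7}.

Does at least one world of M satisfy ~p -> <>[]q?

Let φ = ~p -> <>[]q. Evaluate φ at each world:
  w0 (successors {w1, w4, w5, w6, w7}): φ is false.
  w1 (successors {w2, w4, w5}): φ is true.
  w2 (successors {w0, w2, w5}): φ is false.
  w3 (successors {w3, w6}): φ is true.
  w4 (successors {w3, w4, w5, w7}): φ is true.
  w5 (successors {w0, w1, w6}): φ is true.
  w6 (successors {w5, w6}): φ is false.
  w7 (successors {w0, w1, w2, w4, w5, w7}): φ is true.
Detail at w1 (witness):
  At w1: ~p is false, <>[]q is false, so ~p -> <>[]q is true.
    At w1: <>[]q requires []q at some successor in {w2, w4, w5}.
      At w2: []q is false.
      At w4: []q is false.
      At w5: []q is false.
    So <>[]q is false at w1.

Yes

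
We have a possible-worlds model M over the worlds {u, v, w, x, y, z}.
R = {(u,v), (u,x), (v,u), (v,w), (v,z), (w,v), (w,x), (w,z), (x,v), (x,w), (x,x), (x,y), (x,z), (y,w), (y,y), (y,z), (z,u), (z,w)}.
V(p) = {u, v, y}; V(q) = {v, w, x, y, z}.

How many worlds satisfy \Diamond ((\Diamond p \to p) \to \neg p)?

6

Let φ = \Diamond ((\Diamond p \to p) \to \neg p). Evaluate φ at each world:
  u (successors {v, x}): φ is true.
  v (successors {u, w, z}): φ is true.
  w (successors {v, x, z}): φ is true.
  x (successors {v, w, x, y, z}): φ is true.
  y (successors {w, y, z}): φ is true.
  z (successors {u, w}): φ is true.
For instance, at w:
  At w: \Diamond ((\Diamond p \to p) \to \neg p) requires (\Diamond p \to p) \to \neg p at some successor in {v, x, z}.
    (\Diamond p \to p) \to \neg p holds at x, so \Diamond ((\Diamond p \to p) \to \neg p) is true at w.
      At x: \Diamond p \to p is false, \neg p is true, so (\Diamond p \to p) \to \neg p is true.
Satisfying worlds: {u, v, w, x, y, z}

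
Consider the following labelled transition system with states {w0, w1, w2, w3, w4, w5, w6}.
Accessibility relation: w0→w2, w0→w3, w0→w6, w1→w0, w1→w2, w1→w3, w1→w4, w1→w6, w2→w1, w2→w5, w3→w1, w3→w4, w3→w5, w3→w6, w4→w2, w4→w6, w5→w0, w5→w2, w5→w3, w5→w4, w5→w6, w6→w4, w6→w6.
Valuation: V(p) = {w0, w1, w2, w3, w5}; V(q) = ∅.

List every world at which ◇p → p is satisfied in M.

w0, w1, w2, w3, w5, w6

Let φ = ◇p → p. Evaluate φ at each world:
  w0 (successors {w2, w3, w6}): φ is true.
  w1 (successors {w0, w2, w3, w4, w6}): φ is true.
  w2 (successors {w1, w5}): φ is true.
  w3 (successors {w1, w4, w5, w6}): φ is true.
  w4 (successors {w2, w6}): φ is false.
  w5 (successors {w0, w2, w3, w4, w6}): φ is true.
  w6 (successors {w4, w6}): φ is true.
For instance, at w3:
  At w3: ◇p is true, p is true, so ◇p → p is true.
    At w3: ◇p requires p at some successor in {w1, w4, w5, w6}.
      p holds at w1, so ◇p is true at w3.
Satisfying worlds: {w0, w1, w2, w3, w5, w6}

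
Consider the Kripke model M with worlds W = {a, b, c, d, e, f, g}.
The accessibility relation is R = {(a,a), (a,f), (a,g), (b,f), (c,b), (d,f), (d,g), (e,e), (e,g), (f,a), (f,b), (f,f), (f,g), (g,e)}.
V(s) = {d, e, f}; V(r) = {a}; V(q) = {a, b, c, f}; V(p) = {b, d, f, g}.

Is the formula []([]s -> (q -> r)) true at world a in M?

Yes

At a: []([]s -> (q -> r)) requires []s -> (q -> r) at every successor {a, f, g}.
    At a: []s is false, q -> r is true, so []s -> (q -> r) is true.
      At a: []s requires s at every successor {a, f, g}.
        s fails at a, so []s is false at a.
    At f: []s is false, q -> r is false, so []s -> (q -> r) is true.
      At f: []s requires s at every successor {a, b, f, g}.
        s fails at a, so []s is false at f.
    At g: []s is true, q -> r is true, so []s -> (q -> r) is true.
      At g: []s requires s at every successor {e}.
        At e: s is true.
      So []s is true at g.
So []([]s -> (q -> r)) is true at a.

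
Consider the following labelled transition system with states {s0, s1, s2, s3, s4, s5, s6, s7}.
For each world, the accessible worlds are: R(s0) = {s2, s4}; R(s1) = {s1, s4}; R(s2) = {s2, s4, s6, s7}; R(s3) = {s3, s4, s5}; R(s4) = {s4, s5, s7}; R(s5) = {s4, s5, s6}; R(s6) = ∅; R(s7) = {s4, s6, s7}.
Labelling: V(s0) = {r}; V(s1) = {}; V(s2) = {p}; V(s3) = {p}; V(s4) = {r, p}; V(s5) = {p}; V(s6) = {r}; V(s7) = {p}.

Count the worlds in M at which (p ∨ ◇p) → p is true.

6

Recall that ◇ψ holds at a world iff ψ holds at some accessible world.
Let φ = (p ∨ ◇p) → p. Evaluate φ at each world:
  s0 (successors {s2, s4}): φ is false.
  s1 (successors {s1, s4}): φ is false.
  s2 (successors {s2, s4, s6, s7}): φ is true.
  s3 (successors {s3, s4, s5}): φ is true.
  s4 (successors {s4, s5, s7}): φ is true.
  s5 (successors {s4, s5, s6}): φ is true.
  s6 (successors ∅): φ is true.
  s7 (successors {s4, s6, s7}): φ is true.
For instance, at s3:
  At s3: p ∨ ◇p is true, p is true, so (p ∨ ◇p) → p is true.
    At s3: p is true, ◇p is true, so p ∨ ◇p is true.
      At s3: ◇p requires p at some successor in {s3, s4, s5}.
        p holds at s3, so ◇p is true at s3.
Satisfying worlds: {s2, s3, s4, s5, s6, s7}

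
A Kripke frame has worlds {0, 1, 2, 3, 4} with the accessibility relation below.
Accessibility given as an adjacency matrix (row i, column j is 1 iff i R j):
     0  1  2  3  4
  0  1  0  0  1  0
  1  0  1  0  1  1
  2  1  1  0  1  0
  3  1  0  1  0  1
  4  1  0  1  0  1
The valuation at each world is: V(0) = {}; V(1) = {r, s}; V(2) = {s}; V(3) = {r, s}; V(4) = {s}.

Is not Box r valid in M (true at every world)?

Recall that Box ψ holds at a world iff ψ holds at every accessible world, and Dia ψ holds iff ψ holds at some accessible world.
Let φ = not Box r. Evaluate φ at each world:
  0 (successors {0, 3}): φ is true.
  1 (successors {1, 3, 4}): φ is true.
  2 (successors {0, 1, 3}): φ is true.
  3 (successors {0, 2, 4}): φ is true.
  4 (successors {0, 2, 4}): φ is true.
For instance, at 2:
  At 2: Box r is false, so not Box r is true.
    At 2: Box r requires r at every successor {0, 1, 3}.
      r fails at 0, so Box r is false at 2.

Yes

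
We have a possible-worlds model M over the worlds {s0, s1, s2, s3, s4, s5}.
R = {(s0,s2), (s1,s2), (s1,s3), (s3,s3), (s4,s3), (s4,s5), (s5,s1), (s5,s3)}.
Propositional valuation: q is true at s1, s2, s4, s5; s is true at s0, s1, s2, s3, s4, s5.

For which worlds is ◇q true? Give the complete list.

Let φ = ◇q. Evaluate φ at each world:
  s0 (successors {s2}): φ is true.
  s1 (successors {s2, s3}): φ is true.
  s2 (successors ∅): φ is false.
  s3 (successors {s3}): φ is false.
  s4 (successors {s3, s5}): φ is true.
  s5 (successors {s1, s3}): φ is true.
For instance, at s5:
  At s5: ◇q requires q at some successor in {s1, s3}.
    q holds at s1, so ◇q is true at s5.
Satisfying worlds: {s0, s1, s4, s5}

s0, s1, s4, s5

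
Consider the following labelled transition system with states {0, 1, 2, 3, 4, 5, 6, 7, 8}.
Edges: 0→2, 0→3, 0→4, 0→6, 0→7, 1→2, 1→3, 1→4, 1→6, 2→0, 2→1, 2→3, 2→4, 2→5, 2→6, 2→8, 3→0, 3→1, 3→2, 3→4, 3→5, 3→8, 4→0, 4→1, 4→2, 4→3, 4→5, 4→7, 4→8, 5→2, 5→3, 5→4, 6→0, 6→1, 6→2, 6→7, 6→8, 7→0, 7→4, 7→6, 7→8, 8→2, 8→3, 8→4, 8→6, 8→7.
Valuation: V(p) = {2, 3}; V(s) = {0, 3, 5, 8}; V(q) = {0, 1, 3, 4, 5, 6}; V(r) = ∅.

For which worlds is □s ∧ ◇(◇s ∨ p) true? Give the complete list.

none

Recall that □ψ holds at a world iff ψ holds at every accessible world, and ◇ψ holds iff ψ holds at some accessible world.
Let φ = □s ∧ ◇(◇s ∨ p). Evaluate φ at each world:
  0 (successors {2, 3, 4, 6, 7}): φ is false.
  1 (successors {2, 3, 4, 6}): φ is false.
  2 (successors {0, 1, 3, 4, 5, 6, 8}): φ is false.
  3 (successors {0, 1, 2, 4, 5, 8}): φ is false.
  4 (successors {0, 1, 2, 3, 5, 7, 8}): φ is false.
  5 (successors {2, 3, 4}): φ is false.
  6 (successors {0, 1, 2, 7, 8}): φ is false.
  7 (successors {0, 4, 6, 8}): φ is false.
  8 (successors {2, 3, 4, 6, 7}): φ is false.
For instance, at 5:
  At 5: □s is false, ◇(◇s ∨ p) is true, so □s ∧ ◇(◇s ∨ p) is false.
    At 5: □s requires s at every successor {2, 3, 4}.
      s fails at 2, so □s is false at 5.
    At 5: ◇(◇s ∨ p) requires ◇s ∨ p at some successor in {2, 3, 4}.
      ◇s ∨ p holds at 2, so ◇(◇s ∨ p) is true at 5.
Satisfying worlds: none.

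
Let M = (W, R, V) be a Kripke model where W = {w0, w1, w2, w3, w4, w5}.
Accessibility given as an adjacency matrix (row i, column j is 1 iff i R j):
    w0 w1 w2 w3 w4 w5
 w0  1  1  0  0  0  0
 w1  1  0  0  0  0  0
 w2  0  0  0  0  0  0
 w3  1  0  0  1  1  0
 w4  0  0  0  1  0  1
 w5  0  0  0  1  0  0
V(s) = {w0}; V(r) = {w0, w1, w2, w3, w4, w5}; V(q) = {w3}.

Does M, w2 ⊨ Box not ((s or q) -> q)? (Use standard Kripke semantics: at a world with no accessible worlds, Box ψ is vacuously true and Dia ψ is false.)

Yes

At w2: no accessible worlds, so Box not ((s or q) -> q) holds vacuously.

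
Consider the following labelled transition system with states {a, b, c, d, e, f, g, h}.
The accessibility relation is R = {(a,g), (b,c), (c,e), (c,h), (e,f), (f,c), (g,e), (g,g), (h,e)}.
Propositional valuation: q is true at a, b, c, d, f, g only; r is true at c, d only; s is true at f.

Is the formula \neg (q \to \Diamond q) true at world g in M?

No

Recall that \Diamond ψ holds at a world iff ψ holds at some accessible world.
At g: q \to \Diamond q is true, so \neg (q \to \Diamond q) is false.
  At g: q is true, \Diamond q is true, so q \to \Diamond q is true.
    At g: \Diamond q requires q at some successor in {e, g}.
      q holds at g, so \Diamond q is true at g.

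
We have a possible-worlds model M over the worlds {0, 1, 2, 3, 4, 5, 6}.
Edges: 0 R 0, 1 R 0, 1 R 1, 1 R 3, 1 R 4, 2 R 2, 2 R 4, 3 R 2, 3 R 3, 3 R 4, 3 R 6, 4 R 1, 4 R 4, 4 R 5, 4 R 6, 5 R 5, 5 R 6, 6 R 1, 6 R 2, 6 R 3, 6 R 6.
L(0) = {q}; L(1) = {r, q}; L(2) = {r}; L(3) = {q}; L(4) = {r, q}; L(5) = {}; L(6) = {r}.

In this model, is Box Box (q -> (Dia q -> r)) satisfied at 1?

No

Recall that Box ψ holds at a world iff ψ holds at every accessible world, and Dia ψ holds iff ψ holds at some accessible world.
At 1: Box Box (q -> (Dia q -> r)) requires Box (q -> (Dia q -> r)) at every successor {0, 1, 3, 4}.
  Box (q -> (Dia q -> r)) fails at 0, so Box Box (q -> (Dia q -> r)) is false at 1.
    At 0: Box (q -> (Dia q -> r)) requires q -> (Dia q -> r) at every successor {0}.
      q -> (Dia q -> r) fails at 0, so Box (q -> (Dia q -> r)) is false at 0.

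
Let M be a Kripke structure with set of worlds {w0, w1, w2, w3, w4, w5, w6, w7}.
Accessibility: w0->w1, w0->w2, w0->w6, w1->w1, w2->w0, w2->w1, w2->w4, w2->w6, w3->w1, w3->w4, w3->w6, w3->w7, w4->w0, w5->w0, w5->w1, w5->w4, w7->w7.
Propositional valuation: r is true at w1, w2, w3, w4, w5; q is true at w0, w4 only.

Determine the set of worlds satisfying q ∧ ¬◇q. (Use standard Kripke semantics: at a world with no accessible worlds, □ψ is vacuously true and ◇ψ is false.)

Let φ = q ∧ ¬◇q. Evaluate φ at each world:
  w0 (successors {w1, w2, w6}): φ is true.
  w1 (successors {w1}): φ is false.
  w2 (successors {w0, w1, w4, w6}): φ is false.
  w3 (successors {w1, w4, w6, w7}): φ is false.
  w4 (successors {w0}): φ is false.
  w5 (successors {w0, w1, w4}): φ is false.
  w6 (successors ∅): φ is false.
  w7 (successors {w7}): φ is false.
For instance, at w0:
  At w0: q is true, ¬◇q is true, so q ∧ ¬◇q is true.
    At w0: ◇q is false, so ¬◇q is true.
      At w0: ◇q requires q at some successor in {w1, w2, w6}.
        At w1: q is false.
        At w2: q is false.
        At w6: q is false.
      So ◇q is false at w0.
Satisfying worlds: {w0}

w0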